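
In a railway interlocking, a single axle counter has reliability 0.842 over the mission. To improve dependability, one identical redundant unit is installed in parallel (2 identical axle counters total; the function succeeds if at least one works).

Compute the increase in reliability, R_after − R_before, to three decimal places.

R_before = 0.842
R_after = 1 − (1 − 0.842)^2 = 0.975
ΔR = 0.975 − 0.842 = 0.133

0.133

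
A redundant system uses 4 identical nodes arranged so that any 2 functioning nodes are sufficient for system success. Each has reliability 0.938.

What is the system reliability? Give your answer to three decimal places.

R = Σ_{i=2}^{4} C(4,i) p^i (1−p)^{4−i} with p = 0.938
C(4,2)·0.938^2·0.062^2 = 0.02029
C(4,3)·0.938^3·0.062^1 = 0.20467
C(4,4)·0.938^4·0.062^0 = 0.77413
Sum = 0.999

0.999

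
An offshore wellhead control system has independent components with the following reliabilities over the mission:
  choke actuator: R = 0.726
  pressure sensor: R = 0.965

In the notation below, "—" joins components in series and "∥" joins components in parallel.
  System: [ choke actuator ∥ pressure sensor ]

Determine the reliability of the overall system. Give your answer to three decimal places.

0.990

Parallel (choke actuator and pressure sensor): 1 − (1 − 0.72600)(1 − 0.96500) = 0.990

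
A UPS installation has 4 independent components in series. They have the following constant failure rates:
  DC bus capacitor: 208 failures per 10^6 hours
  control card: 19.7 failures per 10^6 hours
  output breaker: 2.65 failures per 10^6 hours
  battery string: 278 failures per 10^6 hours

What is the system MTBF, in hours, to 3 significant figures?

1970

Series of exponential components: λ_sys = Σ λ_i
λ_sys = 0.000208 + 0.0000197 + 0.00000265 + 0.000278 = 5.0835e-04 /h
MTBF = 1 / λ_sys = 1970 h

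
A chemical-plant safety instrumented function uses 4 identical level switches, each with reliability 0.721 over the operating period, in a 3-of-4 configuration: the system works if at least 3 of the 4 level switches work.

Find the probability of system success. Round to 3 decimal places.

R = Σ_{i=3}^{4} C(4,i) p^i (1−p)^{4−i} with p = 0.721
C(4,3)·0.721^3·0.279^1 = 0.41828
C(4,4)·0.721^4·0.279^0 = 0.27023
Sum = 0.689

0.689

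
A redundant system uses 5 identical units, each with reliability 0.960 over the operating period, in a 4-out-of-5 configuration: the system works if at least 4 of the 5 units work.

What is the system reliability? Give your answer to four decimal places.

R = Σ_{i=4}^{5} C(5,i) p^i (1−p)^{5−i} with p = 0.960
C(5,4)·0.960^4·0.040^1 = 0.169869
C(5,5)·0.960^5·0.040^0 = 0.815373
Sum = 0.9852

0.9852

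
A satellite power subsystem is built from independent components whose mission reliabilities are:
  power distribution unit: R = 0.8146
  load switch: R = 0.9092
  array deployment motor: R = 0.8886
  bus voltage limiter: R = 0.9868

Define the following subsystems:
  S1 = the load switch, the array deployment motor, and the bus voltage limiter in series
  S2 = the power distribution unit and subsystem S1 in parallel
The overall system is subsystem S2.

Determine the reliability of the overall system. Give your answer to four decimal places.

0.9624

Series (load switch, array deployment motor, and bus voltage limiter): 0.909200 × 0.888600 × 0.986800 = 0.797251
Parallel (power distribution unit and [0.797251]): 1 − (1 − 0.814600)(1 − 0.797251) = 0.9624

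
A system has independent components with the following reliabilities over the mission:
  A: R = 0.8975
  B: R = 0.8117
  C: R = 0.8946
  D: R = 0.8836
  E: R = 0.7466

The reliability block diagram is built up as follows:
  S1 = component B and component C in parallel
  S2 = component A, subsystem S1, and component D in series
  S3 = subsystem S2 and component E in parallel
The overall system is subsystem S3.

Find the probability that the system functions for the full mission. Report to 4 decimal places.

Parallel (B and C): 1 − (1 − 0.811700)(1 − 0.894600) = 0.980153
Series (A, [0.980153], and D): 0.897500 × 0.980153 × 0.883600 = 0.777292
Parallel ([0.777292] and E): 1 − (1 − 0.777292)(1 − 0.746600) = 0.9436

0.9436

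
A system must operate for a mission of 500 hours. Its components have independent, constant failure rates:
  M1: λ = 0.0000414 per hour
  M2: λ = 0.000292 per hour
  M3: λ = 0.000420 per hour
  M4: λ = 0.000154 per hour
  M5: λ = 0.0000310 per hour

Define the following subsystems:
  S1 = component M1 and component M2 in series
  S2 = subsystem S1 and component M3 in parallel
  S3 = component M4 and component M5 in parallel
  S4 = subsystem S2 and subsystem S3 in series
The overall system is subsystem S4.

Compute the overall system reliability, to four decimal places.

R(M1) = exp(−0.0000414 × 500) = 0.979513
R(M2) = exp(−0.000292 × 500) = 0.864158
R(M3) = exp(−0.000420 × 500) = 0.810584
R(M4) = exp(−0.000154 × 500) = 0.925890
R(M5) = exp(−0.0000310 × 500) = 0.984620
Series (M1 and M2): 0.979513 × 0.864158 = 0.846454
Parallel ([0.846454] and M3): 1 − (1 − 0.846454)(1 − 0.810584) = 0.970916
Parallel (M4 and M5): 1 − (1 − 0.925890)(1 − 0.984620) = 0.998860
Series ([0.970916] and [0.998860]): 0.970916 × 0.998860 = 0.9698

0.9698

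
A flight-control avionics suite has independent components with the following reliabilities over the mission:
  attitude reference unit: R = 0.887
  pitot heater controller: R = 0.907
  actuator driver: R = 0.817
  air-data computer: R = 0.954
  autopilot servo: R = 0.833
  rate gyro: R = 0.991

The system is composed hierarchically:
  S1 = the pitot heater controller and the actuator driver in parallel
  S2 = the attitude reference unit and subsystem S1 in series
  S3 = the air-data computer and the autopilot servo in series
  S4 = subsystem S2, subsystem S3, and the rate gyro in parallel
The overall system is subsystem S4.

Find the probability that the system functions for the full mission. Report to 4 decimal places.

0.9998

Parallel (pitot heater controller and actuator driver): 1 − (1 − 0.907000)(1 − 0.817000) = 0.982981
Series (attitude reference unit and [0.982981]): 0.887000 × 0.982981 = 0.871904
Series (air-data computer and autopilot servo): 0.954000 × 0.833000 = 0.794682
Parallel ([0.871904], [0.794682], and rate gyro): 1 − (1 − 0.871904)(1 − 0.794682)(1 − 0.991000) = 0.9998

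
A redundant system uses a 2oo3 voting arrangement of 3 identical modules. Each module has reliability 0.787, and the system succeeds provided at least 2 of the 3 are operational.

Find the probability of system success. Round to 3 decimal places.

R = Σ_{i=2}^{3} C(3,i) p^i (1−p)^{3−i} with p = 0.787
C(3,2)·0.787^2·0.213^1 = 0.39578
C(3,3)·0.787^3·0.213^0 = 0.48744
Sum = 0.883

0.883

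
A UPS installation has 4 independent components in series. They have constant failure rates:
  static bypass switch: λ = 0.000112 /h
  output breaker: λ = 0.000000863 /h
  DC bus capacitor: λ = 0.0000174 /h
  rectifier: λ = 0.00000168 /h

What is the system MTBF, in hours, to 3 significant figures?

7580

Series of exponential components: λ_sys = Σ λ_i
λ_sys = 0.000112 + 0.000000863 + 0.0000174 + 0.00000168 = 1.3194e-04 /h
MTBF = 1 / λ_sys = 7580 h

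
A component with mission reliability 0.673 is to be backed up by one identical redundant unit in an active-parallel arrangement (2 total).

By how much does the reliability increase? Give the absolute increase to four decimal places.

R_before = 0.673
R_after = 1 − (1 − 0.673)^2 = 0.8931
ΔR = 0.8931 − 0.673 = 0.2201

0.2201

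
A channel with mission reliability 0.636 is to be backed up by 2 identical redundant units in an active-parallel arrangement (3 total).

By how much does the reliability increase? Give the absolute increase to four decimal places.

0.3158

R_before = 0.636
R_after = 1 − (1 − 0.636)^3 = 0.9518
ΔR = 0.9518 − 0.636 = 0.3158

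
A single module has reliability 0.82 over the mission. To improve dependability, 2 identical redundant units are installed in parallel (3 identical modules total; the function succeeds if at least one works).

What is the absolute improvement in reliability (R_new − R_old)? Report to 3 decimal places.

0.174

R_before = 0.82
R_after = 1 − (1 − 0.82)^3 = 0.994
ΔR = 0.994 − 0.82 = 0.174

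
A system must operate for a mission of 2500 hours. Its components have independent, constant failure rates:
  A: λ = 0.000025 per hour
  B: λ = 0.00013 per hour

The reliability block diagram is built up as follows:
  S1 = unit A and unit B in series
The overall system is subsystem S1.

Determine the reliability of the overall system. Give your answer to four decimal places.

R(A) = exp(−0.000025 × 2500) = 0.939413
R(B) = exp(−0.00013 × 2500) = 0.722527
Series (A and B): 0.939413 × 0.722527 = 0.6788

0.6788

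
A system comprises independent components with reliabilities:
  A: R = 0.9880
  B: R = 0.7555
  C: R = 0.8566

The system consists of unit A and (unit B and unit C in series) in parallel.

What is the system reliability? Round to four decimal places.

Series (B and C): 0.755500 × 0.856600 = 0.647161
Parallel (A and [0.647161]): 1 − (1 − 0.988000)(1 − 0.647161) = 0.9958

0.9958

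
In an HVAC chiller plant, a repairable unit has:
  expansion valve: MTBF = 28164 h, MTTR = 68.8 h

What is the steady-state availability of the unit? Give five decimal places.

0.99756

A(expansion valve) = MTBF/(MTBF+MTTR) = 28164/(28164+68.8) = 0.99756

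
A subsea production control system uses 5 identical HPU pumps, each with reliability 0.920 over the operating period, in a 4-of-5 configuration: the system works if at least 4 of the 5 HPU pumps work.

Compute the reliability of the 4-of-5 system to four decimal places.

R = Σ_{i=4}^{5} C(5,i) p^i (1−p)^{5−i} with p = 0.920
C(5,4)·0.920^4·0.080^1 = 0.286557
C(5,5)·0.920^5·0.080^0 = 0.659082
Sum = 0.9456

0.9456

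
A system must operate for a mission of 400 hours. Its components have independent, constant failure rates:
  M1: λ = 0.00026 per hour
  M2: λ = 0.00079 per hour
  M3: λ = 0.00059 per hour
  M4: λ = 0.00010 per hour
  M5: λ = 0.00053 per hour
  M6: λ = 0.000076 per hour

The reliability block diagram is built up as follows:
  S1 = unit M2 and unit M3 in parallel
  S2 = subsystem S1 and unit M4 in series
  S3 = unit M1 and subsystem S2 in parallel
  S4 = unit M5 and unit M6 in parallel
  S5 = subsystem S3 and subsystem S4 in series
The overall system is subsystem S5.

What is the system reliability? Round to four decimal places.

0.9851

R(M1) = exp(−0.00026 × 400) = 0.901225
R(M2) = exp(−0.00079 × 400) = 0.729059
R(M3) = exp(−0.00059 × 400) = 0.789781
R(M4) = exp(−0.00010 × 400) = 0.960789
R(M5) = exp(−0.00053 × 400) = 0.808965
R(M6) = exp(−0.000076 × 400) = 0.970057
Parallel (M2 and M3): 1 − (1 − 0.729059)(1 − 0.789781) = 0.943043
Series ([0.943043] and M4): 0.943043 × 0.960789 = 0.906065
Parallel (M1 and [0.906065]): 1 − (1 − 0.901225)(1 − 0.906065) = 0.990722
Parallel (M5 and M6): 1 − (1 − 0.808965)(1 − 0.970057) = 0.994280
Series ([0.990722] and [0.994280]): 0.990722 × 0.994280 = 0.9851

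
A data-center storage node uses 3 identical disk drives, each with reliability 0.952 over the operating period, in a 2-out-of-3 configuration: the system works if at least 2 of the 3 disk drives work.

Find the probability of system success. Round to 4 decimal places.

0.9933

R = Σ_{i=2}^{3} C(3,i) p^i (1−p)^{3−i} with p = 0.952
C(3,2)·0.952^2·0.048^1 = 0.130508
C(3,3)·0.952^3·0.048^0 = 0.862801
Sum = 0.9933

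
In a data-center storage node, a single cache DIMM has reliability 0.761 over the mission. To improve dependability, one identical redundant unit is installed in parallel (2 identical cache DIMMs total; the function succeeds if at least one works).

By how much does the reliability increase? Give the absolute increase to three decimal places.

R_before = 0.761
R_after = 1 − (1 − 0.761)^2 = 0.943
ΔR = 0.943 − 0.761 = 0.182

0.182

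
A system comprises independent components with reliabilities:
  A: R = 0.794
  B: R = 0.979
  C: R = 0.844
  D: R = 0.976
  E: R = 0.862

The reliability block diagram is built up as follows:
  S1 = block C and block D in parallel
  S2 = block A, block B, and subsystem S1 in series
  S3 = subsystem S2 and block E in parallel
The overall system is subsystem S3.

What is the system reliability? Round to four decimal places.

0.9689

Parallel (C and D): 1 − (1 − 0.844000)(1 − 0.976000) = 0.996256
Series (A, B, and [0.996256]): 0.794000 × 0.979000 × 0.996256 = 0.774416
Parallel ([0.774416] and E): 1 − (1 − 0.774416)(1 − 0.862000) = 0.9689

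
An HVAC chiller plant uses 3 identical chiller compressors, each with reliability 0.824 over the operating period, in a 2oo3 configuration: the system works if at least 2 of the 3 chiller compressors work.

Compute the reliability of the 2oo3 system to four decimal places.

0.9180

R = Σ_{i=2}^{3} C(3,i) p^i (1−p)^{3−i} with p = 0.824
C(3,2)·0.824^2·0.176^1 = 0.358499
C(3,3)·0.824^3·0.176^0 = 0.559476
Sum = 0.9180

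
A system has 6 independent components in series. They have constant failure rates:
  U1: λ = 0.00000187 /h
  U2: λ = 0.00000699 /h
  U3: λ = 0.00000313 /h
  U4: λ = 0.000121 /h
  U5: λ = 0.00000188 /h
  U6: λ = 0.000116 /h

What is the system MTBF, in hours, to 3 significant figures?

Series of exponential components: λ_sys = Σ λ_i
λ_sys = 0.00000187 + 0.00000699 + 0.00000313 + 0.000121 + 0.00000188 + 0.000116 = 2.5087e-04 /h
MTBF = 1 / λ_sys = 3990 h

3990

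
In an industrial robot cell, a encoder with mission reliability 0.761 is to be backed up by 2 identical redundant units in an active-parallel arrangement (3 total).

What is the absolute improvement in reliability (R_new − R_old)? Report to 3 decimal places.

0.225

R_before = 0.761
R_after = 1 − (1 − 0.761)^3 = 0.986
ΔR = 0.986 − 0.761 = 0.225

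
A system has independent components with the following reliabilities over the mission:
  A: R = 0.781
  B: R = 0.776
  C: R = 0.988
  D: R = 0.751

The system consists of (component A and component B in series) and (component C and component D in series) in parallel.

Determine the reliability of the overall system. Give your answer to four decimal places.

Series (A and B): 0.781000 × 0.776000 = 0.606056
Series (C and D): 0.988000 × 0.751000 = 0.741988
Parallel ([0.606056] and [0.741988]): 1 − (1 − 0.606056)(1 − 0.741988) = 0.8984

0.8984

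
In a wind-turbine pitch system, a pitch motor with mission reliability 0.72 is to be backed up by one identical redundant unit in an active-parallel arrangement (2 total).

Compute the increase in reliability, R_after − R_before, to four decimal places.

0.2016

R_before = 0.72
R_after = 1 − (1 − 0.72)^2 = 0.9216
ΔR = 0.9216 − 0.72 = 0.2016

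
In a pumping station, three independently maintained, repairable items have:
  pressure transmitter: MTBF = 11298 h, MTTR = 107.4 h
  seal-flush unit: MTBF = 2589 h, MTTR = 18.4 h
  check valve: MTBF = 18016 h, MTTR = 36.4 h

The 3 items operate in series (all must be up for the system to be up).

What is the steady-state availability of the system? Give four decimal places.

A(pressure transmitter) = MTBF/(MTBF+MTTR) = 11298/(11298+107.4) = 0.990583
A(seal-flush unit) = MTBF/(MTBF+MTTR) = 2589/(2589+18.4) = 0.992943
A(check valve) = MTBF/(MTBF+MTTR) = 18016/(18016+36.4) = 0.997984
Series availability: 0.990583 × 0.992943 × 0.997984 = 0.9816

0.9816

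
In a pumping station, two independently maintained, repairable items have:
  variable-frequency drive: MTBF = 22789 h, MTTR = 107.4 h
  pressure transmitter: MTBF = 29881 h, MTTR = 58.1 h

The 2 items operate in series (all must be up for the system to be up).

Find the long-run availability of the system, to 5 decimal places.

A(variable-frequency drive) = MTBF/(MTBF+MTTR) = 22789/(22789+107.4) = 0.995309
A(pressure transmitter) = MTBF/(MTBF+MTTR) = 29881/(29881+58.1) = 0.998059
Series availability: 0.995309 × 0.998059 = 0.99338

0.99338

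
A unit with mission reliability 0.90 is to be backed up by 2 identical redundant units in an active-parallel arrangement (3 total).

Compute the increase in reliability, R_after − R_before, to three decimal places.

R_before = 0.90
R_after = 1 − (1 − 0.90)^3 = 0.999
ΔR = 0.999 − 0.90 = 0.099

0.099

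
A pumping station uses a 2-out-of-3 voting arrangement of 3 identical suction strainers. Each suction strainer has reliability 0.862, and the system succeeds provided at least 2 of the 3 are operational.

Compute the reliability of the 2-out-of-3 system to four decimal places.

R = Σ_{i=2}^{3} C(3,i) p^i (1−p)^{3−i} with p = 0.862
C(3,2)·0.862^2·0.138^1 = 0.307620
C(3,3)·0.862^3·0.138^0 = 0.640504
Sum = 0.9481

0.9481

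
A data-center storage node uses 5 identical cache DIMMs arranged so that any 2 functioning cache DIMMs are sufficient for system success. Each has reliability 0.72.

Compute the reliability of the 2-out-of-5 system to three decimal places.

0.976

R = Σ_{i=2}^{5} C(5,i) p^i (1−p)^{5−i} with p = 0.72
C(5,2)·0.72^2·0.28^3 = 0.11380
C(5,3)·0.72^3·0.28^2 = 0.29263
C(5,4)·0.72^4·0.28^1 = 0.37623
C(5,5)·0.72^5·0.28^0 = 0.19349
Sum = 0.976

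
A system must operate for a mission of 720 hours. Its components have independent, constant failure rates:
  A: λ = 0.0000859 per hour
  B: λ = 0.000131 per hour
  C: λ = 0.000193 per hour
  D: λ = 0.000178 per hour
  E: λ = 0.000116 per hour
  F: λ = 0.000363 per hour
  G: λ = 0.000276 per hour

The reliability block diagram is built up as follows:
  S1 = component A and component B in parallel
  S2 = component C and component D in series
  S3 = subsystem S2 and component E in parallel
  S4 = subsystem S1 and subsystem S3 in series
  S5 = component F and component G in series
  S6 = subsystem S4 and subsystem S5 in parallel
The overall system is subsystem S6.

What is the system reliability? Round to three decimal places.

0.991

R(A) = exp(−0.0000859 × 720) = 0.94003
R(B) = exp(−0.000131 × 720) = 0.90999
R(C) = exp(−0.000193 × 720) = 0.87026
R(D) = exp(−0.000178 × 720) = 0.87971
R(E) = exp(−0.000116 × 720) = 0.91987
R(F) = exp(−0.000363 × 720) = 0.77000
R(G) = exp(−0.000276 × 720) = 0.81978
Parallel (A and B): 1 − (1 − 0.94003)(1 − 0.90999) = 0.99460
Series (C and D): 0.87026 × 0.87971 = 0.76558
Parallel ([0.76558] and E): 1 − (1 − 0.76558)(1 − 0.91987) = 0.98122
Series ([0.99460] and [0.98122]): 0.99460 × 0.98122 = 0.97592
Series (F and G): 0.77000 × 0.81978 = 0.63123
Parallel ([0.97592] and [0.63123]): 1 − (1 − 0.97592)(1 − 0.63123) = 0.991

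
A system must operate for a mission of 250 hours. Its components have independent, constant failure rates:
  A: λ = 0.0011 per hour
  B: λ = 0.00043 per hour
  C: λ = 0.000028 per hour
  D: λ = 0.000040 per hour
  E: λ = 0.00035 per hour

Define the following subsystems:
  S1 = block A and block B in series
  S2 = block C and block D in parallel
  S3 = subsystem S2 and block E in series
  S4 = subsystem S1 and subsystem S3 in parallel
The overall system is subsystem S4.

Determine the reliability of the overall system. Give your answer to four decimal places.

0.9734

R(A) = exp(−0.0011 × 250) = 0.759572
R(B) = exp(−0.00043 × 250) = 0.898077
R(C) = exp(−0.000028 × 250) = 0.993024
R(D) = exp(−0.000040 × 250) = 0.990050
R(E) = exp(−0.00035 × 250) = 0.916219
Series (A and B): 0.759572 × 0.898077 = 0.682154
Parallel (C and D): 1 − (1 − 0.993024)(1 − 0.990050) = 0.999931
Series ([0.999931] and E): 0.999931 × 0.916219 = 0.916156
Parallel ([0.682154] and [0.916156]): 1 − (1 − 0.682154)(1 − 0.916156) = 0.9734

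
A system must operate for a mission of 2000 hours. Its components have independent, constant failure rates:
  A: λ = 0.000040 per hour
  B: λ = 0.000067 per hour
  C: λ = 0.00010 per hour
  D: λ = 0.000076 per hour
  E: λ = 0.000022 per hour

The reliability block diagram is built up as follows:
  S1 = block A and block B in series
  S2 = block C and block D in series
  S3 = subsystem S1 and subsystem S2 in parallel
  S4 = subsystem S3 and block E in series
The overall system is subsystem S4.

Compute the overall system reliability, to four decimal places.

R(A) = exp(−0.000040 × 2000) = 0.923116
R(B) = exp(−0.000067 × 2000) = 0.874590
R(C) = exp(−0.00010 × 2000) = 0.818731
R(D) = exp(−0.000076 × 2000) = 0.858988
R(E) = exp(−0.000022 × 2000) = 0.956954
Series (A and B): 0.923116 × 0.874590 = 0.807348
Series (C and D): 0.818731 × 0.858988 = 0.703280
Parallel ([0.807348] and [0.703280]): 1 − (1 − 0.807348)(1 − 0.703280) = 0.942836
Series ([0.942836] and E): 0.942836 × 0.956954 = 0.9023

0.9023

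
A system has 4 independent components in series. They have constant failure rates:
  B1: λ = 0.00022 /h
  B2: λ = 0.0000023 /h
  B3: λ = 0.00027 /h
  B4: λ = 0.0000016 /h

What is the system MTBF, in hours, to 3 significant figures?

Series of exponential components: λ_sys = Σ λ_i
λ_sys = 0.00022 + 0.0000023 + 0.00027 + 0.0000016 = 4.9390e-04 /h
MTBF = 1 / λ_sys = 2020 h

2020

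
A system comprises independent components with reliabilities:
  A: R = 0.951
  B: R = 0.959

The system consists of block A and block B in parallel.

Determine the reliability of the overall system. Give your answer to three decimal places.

0.998

Parallel (A and B): 1 − (1 − 0.95100)(1 − 0.95900) = 0.998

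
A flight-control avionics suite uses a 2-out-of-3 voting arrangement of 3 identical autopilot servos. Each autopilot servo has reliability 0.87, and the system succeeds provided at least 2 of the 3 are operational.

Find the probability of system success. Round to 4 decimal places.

R = Σ_{i=2}^{3} C(3,i) p^i (1−p)^{3−i} with p = 0.87
C(3,2)·0.87^2·0.13^1 = 0.295191
C(3,3)·0.87^3·0.13^0 = 0.658503
Sum = 0.9537

0.9537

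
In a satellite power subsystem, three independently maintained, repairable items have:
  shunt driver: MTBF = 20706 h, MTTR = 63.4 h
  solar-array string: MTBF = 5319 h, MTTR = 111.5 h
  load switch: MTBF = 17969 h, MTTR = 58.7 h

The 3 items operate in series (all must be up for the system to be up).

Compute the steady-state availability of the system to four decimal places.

0.9733

A(shunt driver) = MTBF/(MTBF+MTTR) = 20706/(20706+63.4) = 0.996947
A(solar-array string) = MTBF/(MTBF+MTTR) = 5319/(5319+111.5) = 0.979468
A(load switch) = MTBF/(MTBF+MTTR) = 17969/(17969+58.7) = 0.996744
Series availability: 0.996947 × 0.979468 × 0.996744 = 0.9733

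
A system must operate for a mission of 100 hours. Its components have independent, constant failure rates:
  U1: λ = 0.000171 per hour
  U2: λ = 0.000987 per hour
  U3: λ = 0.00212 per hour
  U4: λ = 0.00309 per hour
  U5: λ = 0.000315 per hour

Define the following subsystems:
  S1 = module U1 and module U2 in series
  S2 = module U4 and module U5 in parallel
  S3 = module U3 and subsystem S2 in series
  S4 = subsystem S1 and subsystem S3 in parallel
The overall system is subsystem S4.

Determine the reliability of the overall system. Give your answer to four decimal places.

R(U1) = exp(−0.000171 × 100) = 0.983045
R(U2) = exp(−0.000987 × 100) = 0.906014
R(U3) = exp(−0.00212 × 100) = 0.808965
R(U4) = exp(−0.00309 × 100) = 0.734181
R(U5) = exp(−0.000315 × 100) = 0.968991
Series (U1 and U2): 0.983045 × 0.906014 = 0.890653
Parallel (U4 and U5): 1 − (1 − 0.734181)(1 − 0.968991) = 0.991757
Series (U3 and [0.991757]): 0.808965 × 0.991757 = 0.802297
Parallel ([0.890653] and [0.802297]): 1 − (1 − 0.890653)(1 − 0.802297) = 0.9784

0.9784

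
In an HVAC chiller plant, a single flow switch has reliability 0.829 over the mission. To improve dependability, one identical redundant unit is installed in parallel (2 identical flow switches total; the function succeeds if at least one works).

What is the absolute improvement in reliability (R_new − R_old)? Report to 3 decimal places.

R_before = 0.829
R_after = 1 − (1 − 0.829)^2 = 0.971
ΔR = 0.971 − 0.829 = 0.142

0.142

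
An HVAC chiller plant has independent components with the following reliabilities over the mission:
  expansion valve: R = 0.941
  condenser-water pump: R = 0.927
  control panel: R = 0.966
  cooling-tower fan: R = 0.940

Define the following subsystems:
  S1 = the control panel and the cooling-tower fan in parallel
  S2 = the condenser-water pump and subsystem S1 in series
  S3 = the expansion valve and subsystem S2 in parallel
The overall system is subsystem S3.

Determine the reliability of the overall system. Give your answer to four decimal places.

0.9956

Parallel (control panel and cooling-tower fan): 1 − (1 − 0.966000)(1 − 0.940000) = 0.997960
Series (condenser-water pump and [0.997960]): 0.927000 × 0.997960 = 0.925109
Parallel (expansion valve and [0.925109]): 1 − (1 − 0.941000)(1 − 0.925109) = 0.9956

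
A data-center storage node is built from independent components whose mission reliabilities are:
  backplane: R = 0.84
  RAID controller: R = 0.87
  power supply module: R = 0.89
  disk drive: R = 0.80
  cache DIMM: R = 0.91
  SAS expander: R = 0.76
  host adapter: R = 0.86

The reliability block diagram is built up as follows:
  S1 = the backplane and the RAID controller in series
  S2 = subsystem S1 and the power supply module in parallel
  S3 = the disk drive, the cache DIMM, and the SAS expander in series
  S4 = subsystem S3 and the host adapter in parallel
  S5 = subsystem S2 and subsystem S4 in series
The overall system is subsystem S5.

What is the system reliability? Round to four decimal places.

Series (backplane and RAID controller): 0.840000 × 0.870000 = 0.730800
Parallel ([0.730800] and power supply module): 1 − (1 − 0.730800)(1 − 0.890000) = 0.970388
Series (disk drive, cache DIMM, and SAS expander): 0.800000 × 0.910000 × 0.760000 = 0.553280
Parallel ([0.553280] and host adapter): 1 − (1 − 0.553280)(1 − 0.860000) = 0.937459
Series ([0.970388] and [0.937459]): 0.970388 × 0.937459 = 0.9097

0.9097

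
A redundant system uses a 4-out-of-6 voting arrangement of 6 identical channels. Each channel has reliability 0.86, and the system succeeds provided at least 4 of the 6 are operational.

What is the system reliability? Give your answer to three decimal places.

0.961

R = Σ_{i=4}^{6} C(6,i) p^i (1−p)^{6−i} with p = 0.86
C(6,4)·0.86^4·0.14^2 = 0.16082
C(6,5)·0.86^5·0.14^1 = 0.39516
C(6,6)·0.86^6·0.14^0 = 0.40457
Sum = 0.961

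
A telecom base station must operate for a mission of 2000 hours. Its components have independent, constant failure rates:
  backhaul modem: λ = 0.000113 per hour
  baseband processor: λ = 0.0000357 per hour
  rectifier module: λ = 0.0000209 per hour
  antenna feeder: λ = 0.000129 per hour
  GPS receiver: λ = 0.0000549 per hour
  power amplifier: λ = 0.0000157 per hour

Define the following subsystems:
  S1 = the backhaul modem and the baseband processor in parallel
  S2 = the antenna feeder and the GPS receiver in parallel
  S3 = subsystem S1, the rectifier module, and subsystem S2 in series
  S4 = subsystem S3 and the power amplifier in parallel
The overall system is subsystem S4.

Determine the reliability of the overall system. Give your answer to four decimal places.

0.9976

R(backhaul modem) = exp(−0.000113 × 2000) = 0.797718
R(baseband processor) = exp(−0.0000357 × 2000) = 0.931089
R(rectifier module) = exp(−0.0000209 × 2000) = 0.959062
R(antenna feeder) = exp(−0.000129 × 2000) = 0.772595
R(GPS receiver) = exp(−0.0000549 × 2000) = 0.896013
R(power amplifier) = exp(−0.0000157 × 2000) = 0.969088
Parallel (backhaul modem and baseband processor): 1 − (1 − 0.797718)(1 − 0.931089) = 0.986061
Parallel (antenna feeder and GPS receiver): 1 − (1 − 0.772595)(1 − 0.896013) = 0.976353
Series ([0.986061], rectifier module, and [0.976353]): 0.986061 × 0.959062 × 0.976353 = 0.923331
Parallel ([0.923331] and power amplifier): 1 − (1 − 0.923331)(1 − 0.969088) = 0.9976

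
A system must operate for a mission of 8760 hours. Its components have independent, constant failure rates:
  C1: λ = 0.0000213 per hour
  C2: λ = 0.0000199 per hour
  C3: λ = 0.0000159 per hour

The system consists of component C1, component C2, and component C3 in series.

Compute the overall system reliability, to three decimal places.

0.606

R(C1) = exp(−0.0000213 × 8760) = 0.82979
R(C2) = exp(−0.0000199 × 8760) = 0.84002
R(C3) = exp(−0.0000159 × 8760) = 0.86998
Series (C1, C2, and C3): 0.82979 × 0.84002 × 0.86998 = 0.606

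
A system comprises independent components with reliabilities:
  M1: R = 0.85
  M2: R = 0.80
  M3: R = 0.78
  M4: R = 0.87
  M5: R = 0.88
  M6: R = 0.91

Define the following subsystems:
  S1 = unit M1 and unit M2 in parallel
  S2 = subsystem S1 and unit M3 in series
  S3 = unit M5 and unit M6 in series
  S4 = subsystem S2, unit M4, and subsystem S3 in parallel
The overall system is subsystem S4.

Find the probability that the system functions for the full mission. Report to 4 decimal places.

0.9937

Parallel (M1 and M2): 1 − (1 − 0.850000)(1 − 0.800000) = 0.970000
Series ([0.970000] and M3): 0.970000 × 0.780000 = 0.756600
Series (M5 and M6): 0.880000 × 0.910000 = 0.800800
Parallel ([0.756600], M4, and [0.800800]): 1 − (1 − 0.756600)(1 − 0.870000)(1 − 0.800800) = 0.9937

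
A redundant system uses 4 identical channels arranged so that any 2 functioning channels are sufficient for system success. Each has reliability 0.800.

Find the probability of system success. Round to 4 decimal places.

0.9728

R = Σ_{i=2}^{4} C(4,i) p^i (1−p)^{4−i} with p = 0.800
C(4,2)·0.800^2·0.200^2 = 0.153600
C(4,3)·0.800^3·0.200^1 = 0.409600
C(4,4)·0.800^4·0.200^0 = 0.409600
Sum = 0.9728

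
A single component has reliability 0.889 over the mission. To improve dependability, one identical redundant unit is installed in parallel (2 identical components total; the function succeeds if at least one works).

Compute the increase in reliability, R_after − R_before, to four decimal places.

R_before = 0.889
R_after = 1 − (1 − 0.889)^2 = 0.9877
ΔR = 0.9877 − 0.889 = 0.0987

0.0987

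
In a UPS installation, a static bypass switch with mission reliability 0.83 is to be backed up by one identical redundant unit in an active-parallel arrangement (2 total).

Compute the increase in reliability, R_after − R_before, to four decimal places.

R_before = 0.83
R_after = 1 − (1 − 0.83)^2 = 0.9711
ΔR = 0.9711 − 0.83 = 0.1411

0.1411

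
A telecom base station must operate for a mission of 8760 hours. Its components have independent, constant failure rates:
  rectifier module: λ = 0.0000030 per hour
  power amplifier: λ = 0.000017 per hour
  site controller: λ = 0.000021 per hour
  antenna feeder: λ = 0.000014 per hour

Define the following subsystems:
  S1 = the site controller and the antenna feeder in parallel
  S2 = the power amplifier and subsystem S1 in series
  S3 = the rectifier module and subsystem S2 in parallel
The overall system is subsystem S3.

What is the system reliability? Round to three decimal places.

R(rectifier module) = exp(−0.0000030 × 8760) = 0.97406
R(power amplifier) = exp(−0.000017 × 8760) = 0.86164
R(site controller) = exp(−0.000021 × 8760) = 0.83197
R(antenna feeder) = exp(−0.000014 × 8760) = 0.88458
Parallel (site controller and antenna feeder): 1 − (1 − 0.83197)(1 − 0.88458) = 0.98061
Series (power amplifier and [0.98061]): 0.86164 × 0.98061 = 0.84493
Parallel (rectifier module and [0.84493]): 1 − (1 − 0.97406)(1 − 0.84493) = 0.996

0.996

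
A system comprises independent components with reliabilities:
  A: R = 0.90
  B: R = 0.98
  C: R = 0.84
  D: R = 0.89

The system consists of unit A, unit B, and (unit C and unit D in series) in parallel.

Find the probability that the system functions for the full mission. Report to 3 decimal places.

0.999

Series (C and D): 0.84000 × 0.89000 = 0.74760
Parallel (A, B, and [0.74760]): 1 − (1 − 0.90000)(1 − 0.98000)(1 − 0.74760) = 0.999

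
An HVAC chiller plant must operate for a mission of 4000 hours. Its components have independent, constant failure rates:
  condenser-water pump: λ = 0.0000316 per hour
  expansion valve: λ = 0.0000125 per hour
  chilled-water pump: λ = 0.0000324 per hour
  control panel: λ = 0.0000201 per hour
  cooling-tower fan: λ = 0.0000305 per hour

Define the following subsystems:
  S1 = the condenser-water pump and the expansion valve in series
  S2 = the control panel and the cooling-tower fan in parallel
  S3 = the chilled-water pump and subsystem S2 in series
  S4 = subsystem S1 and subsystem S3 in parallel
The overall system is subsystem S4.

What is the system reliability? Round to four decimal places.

R(condenser-water pump) = exp(−0.0000316 × 4000) = 0.881262
R(expansion valve) = exp(−0.0000125 × 4000) = 0.951229
R(chilled-water pump) = exp(−0.0000324 × 4000) = 0.878447
R(control panel) = exp(−0.0000201 × 4000) = 0.922747
R(cooling-tower fan) = exp(−0.0000305 × 4000) = 0.885148
Series (condenser-water pump and expansion valve): 0.881262 × 0.951229 = 0.838282
Parallel (control panel and cooling-tower fan): 1 − (1 − 0.922747)(1 − 0.885148) = 0.991127
Series (chilled-water pump and [0.991127]): 0.878447 × 0.991127 = 0.870653
Parallel ([0.838282] and [0.870653]): 1 − (1 − 0.838282)(1 − 0.870653) = 0.9791

0.9791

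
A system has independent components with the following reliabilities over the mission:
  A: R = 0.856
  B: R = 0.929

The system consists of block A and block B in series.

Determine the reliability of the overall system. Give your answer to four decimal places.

0.7952

Series (A and B): 0.856000 × 0.929000 = 0.7952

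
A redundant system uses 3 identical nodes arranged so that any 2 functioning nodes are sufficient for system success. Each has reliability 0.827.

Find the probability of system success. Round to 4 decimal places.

R = Σ_{i=2}^{3} C(3,i) p^i (1−p)^{3−i} with p = 0.827
C(3,2)·0.827^2·0.173^1 = 0.354959
C(3,3)·0.827^3·0.173^0 = 0.565609
Sum = 0.9206

0.9206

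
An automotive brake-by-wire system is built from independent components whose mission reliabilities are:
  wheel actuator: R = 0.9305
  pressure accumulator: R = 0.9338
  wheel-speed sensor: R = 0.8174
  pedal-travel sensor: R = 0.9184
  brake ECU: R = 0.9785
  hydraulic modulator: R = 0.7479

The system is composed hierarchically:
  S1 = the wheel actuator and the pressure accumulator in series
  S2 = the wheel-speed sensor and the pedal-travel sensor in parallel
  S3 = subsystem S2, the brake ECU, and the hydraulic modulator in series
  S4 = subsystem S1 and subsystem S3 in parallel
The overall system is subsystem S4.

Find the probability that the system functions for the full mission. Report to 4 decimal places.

Series (wheel actuator and pressure accumulator): 0.930500 × 0.933800 = 0.868901
Parallel (wheel-speed sensor and pedal-travel sensor): 1 − (1 − 0.817400)(1 − 0.918400) = 0.985100
Series ([0.985100], brake ECU, and hydraulic modulator): 0.985100 × 0.978500 × 0.747900 = 0.720916
Parallel ([0.868901] and [0.720916]): 1 − (1 − 0.868901)(1 − 0.720916) = 0.9634

0.9634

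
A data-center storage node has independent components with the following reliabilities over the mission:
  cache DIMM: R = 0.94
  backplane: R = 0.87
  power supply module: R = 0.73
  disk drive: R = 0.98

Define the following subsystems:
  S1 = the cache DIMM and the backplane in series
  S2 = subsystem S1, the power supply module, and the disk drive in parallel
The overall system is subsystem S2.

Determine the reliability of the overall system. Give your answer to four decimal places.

0.9990

Series (cache DIMM and backplane): 0.940000 × 0.870000 = 0.817800
Parallel ([0.817800], power supply module, and disk drive): 1 − (1 − 0.817800)(1 − 0.730000)(1 − 0.980000) = 0.9990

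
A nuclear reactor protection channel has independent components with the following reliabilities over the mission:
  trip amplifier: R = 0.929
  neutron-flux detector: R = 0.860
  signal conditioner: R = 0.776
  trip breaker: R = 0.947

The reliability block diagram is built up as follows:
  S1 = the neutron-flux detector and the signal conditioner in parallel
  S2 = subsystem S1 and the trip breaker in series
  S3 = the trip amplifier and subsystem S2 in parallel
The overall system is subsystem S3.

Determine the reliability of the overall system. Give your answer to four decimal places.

Parallel (neutron-flux detector and signal conditioner): 1 − (1 − 0.860000)(1 − 0.776000) = 0.968640
Series ([0.968640] and trip breaker): 0.968640 × 0.947000 = 0.917302
Parallel (trip amplifier and [0.917302]): 1 − (1 − 0.929000)(1 − 0.917302) = 0.9941

0.9941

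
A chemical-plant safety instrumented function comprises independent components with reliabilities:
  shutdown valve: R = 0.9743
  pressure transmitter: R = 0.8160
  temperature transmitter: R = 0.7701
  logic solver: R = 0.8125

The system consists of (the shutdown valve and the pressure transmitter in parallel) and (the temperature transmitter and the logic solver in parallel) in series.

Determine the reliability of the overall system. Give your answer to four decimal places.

Parallel (shutdown valve and pressure transmitter): 1 − (1 − 0.974300)(1 − 0.816000) = 0.995271
Parallel (temperature transmitter and logic solver): 1 − (1 − 0.770100)(1 − 0.812500) = 0.956894
Series ([0.995271] and [0.956894]): 0.995271 × 0.956894 = 0.9524

0.9524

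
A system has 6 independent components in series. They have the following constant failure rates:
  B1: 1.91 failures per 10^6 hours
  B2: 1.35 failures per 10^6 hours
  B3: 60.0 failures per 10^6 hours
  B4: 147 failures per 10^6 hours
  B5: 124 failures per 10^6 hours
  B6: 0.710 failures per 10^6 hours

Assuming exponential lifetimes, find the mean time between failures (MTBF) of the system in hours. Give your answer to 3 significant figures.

2990

Series of exponential components: λ_sys = Σ λ_i
λ_sys = 0.00000191 + 0.00000135 + 0.0000600 + 0.000147 + 0.000124 + 0.000000710 = 3.3497e-04 /h
MTBF = 1 / λ_sys = 2990 h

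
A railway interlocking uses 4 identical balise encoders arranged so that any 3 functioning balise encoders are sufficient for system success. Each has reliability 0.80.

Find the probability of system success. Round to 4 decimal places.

0.8192

R = Σ_{i=3}^{4} C(4,i) p^i (1−p)^{4−i} with p = 0.80
C(4,3)·0.80^3·0.20^1 = 0.409600
C(4,4)·0.80^4·0.20^0 = 0.409600
Sum = 0.8192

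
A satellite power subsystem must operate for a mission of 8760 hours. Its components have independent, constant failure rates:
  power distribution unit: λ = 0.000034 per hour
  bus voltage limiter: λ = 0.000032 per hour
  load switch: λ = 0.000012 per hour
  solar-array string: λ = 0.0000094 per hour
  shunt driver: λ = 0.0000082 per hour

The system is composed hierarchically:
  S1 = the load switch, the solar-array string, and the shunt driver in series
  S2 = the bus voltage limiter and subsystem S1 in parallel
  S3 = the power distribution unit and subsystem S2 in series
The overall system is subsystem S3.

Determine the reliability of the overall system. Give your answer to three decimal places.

0.701

R(power distribution unit) = exp(−0.000034 × 8760) = 0.74242
R(bus voltage limiter) = exp(−0.000032 × 8760) = 0.75554
R(load switch) = exp(−0.000012 × 8760) = 0.90022
R(solar-array string) = exp(−0.0000094 × 8760) = 0.92096
R(shunt driver) = exp(−0.0000082 × 8760) = 0.93069
Series (load switch, solar-array string, and shunt driver): 0.90022 × 0.92096 × 0.93069 = 0.77160
Parallel (bus voltage limiter and [0.77160]): 1 − (1 − 0.75554)(1 − 0.77160) = 0.94417
Series (power distribution unit and [0.94417]): 0.74242 × 0.94417 = 0.701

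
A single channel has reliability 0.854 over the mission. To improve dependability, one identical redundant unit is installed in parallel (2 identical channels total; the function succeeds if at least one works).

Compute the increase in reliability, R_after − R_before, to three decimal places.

0.125

R_before = 0.854
R_after = 1 − (1 − 0.854)^2 = 0.979
ΔR = 0.979 − 0.854 = 0.125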